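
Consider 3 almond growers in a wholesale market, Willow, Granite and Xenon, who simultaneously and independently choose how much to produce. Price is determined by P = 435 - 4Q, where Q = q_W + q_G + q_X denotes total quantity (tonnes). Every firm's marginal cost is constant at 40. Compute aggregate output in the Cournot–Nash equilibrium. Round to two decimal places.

Each firm earns π_i = (435 - 4Q)q_i - 40q_i.
First-order condition (treating rivals' output as given): 395 - 8q_i - 4·Σ_{j≠i} q_j = 0.
By symmetry each firm produces the same amount; substituting Σ_{j≠i} q_j = 2q_i yields q_i = 395/16.
Total output Q = 395/16 + 395/16 + 395/16 = 1185/16.

74.06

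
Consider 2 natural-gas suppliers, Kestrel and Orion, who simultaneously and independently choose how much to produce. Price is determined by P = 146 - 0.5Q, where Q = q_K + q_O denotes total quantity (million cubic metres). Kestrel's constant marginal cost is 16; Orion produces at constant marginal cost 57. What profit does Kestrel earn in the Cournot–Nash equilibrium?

6498

Kestrel's profit: π_K = (146 - 0.5Q)q_K - (16q_K). Setting ∂π_K/∂q_K = 0: 130 - q_K - (1/2)(q_O) = 0.
Orion's profit: π_O = (146 - 0.5Q)q_O - (57q_O). Setting ∂π_O/∂q_O = 0: 89 - q_O - (1/2)(q_K) = 0.
So q_K = (130 - (1/2)q_O) and q_O = (89 - (1/2)q_K).
Substituting one into the other gives q_K = 114 and q_O = 32.
Price P = 146 - (1/2)·146 = 73.
Kestrel's profit: (73 - 16)·114 = 6498.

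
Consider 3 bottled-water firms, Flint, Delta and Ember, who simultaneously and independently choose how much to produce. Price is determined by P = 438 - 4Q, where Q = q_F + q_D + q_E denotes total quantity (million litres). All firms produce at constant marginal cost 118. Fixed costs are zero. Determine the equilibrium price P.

Each firm earns π_i = (438 - 4Q)q_i - 118q_i.
First-order condition (treating rivals' output as given): 320 - 8q_i - 4·Σ_{j≠i} q_j = 0.
By symmetry each firm produces the same amount; substituting Σ_{j≠i} q_j = 2q_i yields q_i = 320/16 = 20.
Total output Q = 60, so price P = 438 - 4·60 = 198.

198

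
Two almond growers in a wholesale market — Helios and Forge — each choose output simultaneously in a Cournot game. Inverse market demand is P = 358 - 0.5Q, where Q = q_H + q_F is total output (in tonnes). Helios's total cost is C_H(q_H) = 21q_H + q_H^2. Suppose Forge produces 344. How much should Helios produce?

55

With the rival's output fixed at 344, Helios's profit is π_H = (358 - (1/2)·344 - (1/2)q_H)q_H - (21q_H + q_H²) = (186 - (1/2)q_H)q_H - (21q_H + q_H²).
∂π_H/∂q_H = 165 - 3q_H = 0, so q_H = 55.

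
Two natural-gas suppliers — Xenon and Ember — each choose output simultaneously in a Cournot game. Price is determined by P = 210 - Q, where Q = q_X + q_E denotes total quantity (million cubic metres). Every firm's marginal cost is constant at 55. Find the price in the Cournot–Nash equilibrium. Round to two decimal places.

106.67

A representative firm's profit is π_i = q_i(210 - Q) - 55q_i.
Setting ∂π_i/∂q_i = 0 with rivals' quantities fixed: 155 - 2q_i - q_j = 0.
By symmetry each firm produces the same amount; substituting q_j = q_i yields q_i = 155/3.
Total output Q = 310/3, so price P = 210 - 310/3 = 320/3.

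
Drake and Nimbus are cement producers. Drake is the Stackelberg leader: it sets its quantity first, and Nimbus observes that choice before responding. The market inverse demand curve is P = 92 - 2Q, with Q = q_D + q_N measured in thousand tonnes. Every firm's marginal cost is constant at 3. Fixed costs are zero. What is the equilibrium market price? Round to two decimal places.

25.25

Solve by backward induction. Given q_D, the follower Nimbus maximises π_N = (92 - 2q_D - 2q_N)q_N - 3q_N.
Follower FOC: 89 - 2q_D - 4q_N = 0, so q_N(q_D) = (89 - 2q_D)/4.
Drake substitutes q_N(q_D) into its own profit: π_D = q_D(92 - 2q_D - (89 - 2q_D)/2) - 3q_D = (95/2 - q_D)q_D - 3q_D.
The leader's first-order condition 89/2 - 2q_D = 0 yields q_D = 89/4.
Then q_N = (89 - 2·(89/4))/4 = 89/8.
Total output Q = 267/8, so price P = 92 - 2·(267/8) = 101/4.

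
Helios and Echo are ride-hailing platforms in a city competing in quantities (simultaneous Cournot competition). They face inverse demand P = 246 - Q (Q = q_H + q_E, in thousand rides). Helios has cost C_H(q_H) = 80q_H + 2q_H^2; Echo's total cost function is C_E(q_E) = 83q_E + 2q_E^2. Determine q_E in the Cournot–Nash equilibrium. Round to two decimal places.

Helios's profit: π_H = (246 - Q)q_H - (80q_H + 2q_H²). Setting ∂π_H/∂q_H = 0: 166 - 6q_H - (q_E) = 0.
Echo's profit: π_E = (246 - Q)q_E - (83q_E + 2q_E²). Setting ∂π_E/∂q_E = 0: 163 - 6q_E - (q_H) = 0.
So q_H = (166 - q_E)/6 and q_E = (163 - q_H)/6.
Substituting one into the other gives q_H = 119/5 and q_E = 116/5.

23.20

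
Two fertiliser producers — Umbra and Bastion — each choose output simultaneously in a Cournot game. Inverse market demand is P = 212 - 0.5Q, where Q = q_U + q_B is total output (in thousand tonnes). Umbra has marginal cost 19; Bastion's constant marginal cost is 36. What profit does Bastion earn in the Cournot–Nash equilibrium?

Umbra's profit: π_U = (212 - 0.5Q)q_U - (19q_U). Setting ∂π_U/∂q_U = 0: 193 - q_U - (1/2)(q_B) = 0.
Bastion's first-order condition: 176 - q_B - (1/2)(q_U) = 0.
Best responses: q_U = (193 - (1/2)q_B), q_B = (176 - (1/2)q_U).
Solving the pair: q_U = 140, q_B = 106.
Price P = 212 - (1/2)·246 = 89.
Bastion's profit: (89 - 36)·106 = 5618.

5618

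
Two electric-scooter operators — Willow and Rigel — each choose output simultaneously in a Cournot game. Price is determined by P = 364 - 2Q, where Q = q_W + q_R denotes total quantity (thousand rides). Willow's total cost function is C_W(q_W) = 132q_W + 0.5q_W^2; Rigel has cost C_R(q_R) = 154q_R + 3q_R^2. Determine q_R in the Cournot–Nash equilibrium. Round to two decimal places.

12.74

Willow's profit: π_W = (364 - 2Q)q_W - (132q_W + (1/2)q_W²). Setting ∂π_W/∂q_W = 0: 232 - 5q_W - 2(q_R) = 0.
Rigel's first-order condition: 210 - 10q_R - 2(q_W) = 0.
So q_W = (232 - 2q_R)/5 and q_R = (210 - 2q_W)/10.
Substituting one into the other gives q_W = 950/23 and q_R = 293/23.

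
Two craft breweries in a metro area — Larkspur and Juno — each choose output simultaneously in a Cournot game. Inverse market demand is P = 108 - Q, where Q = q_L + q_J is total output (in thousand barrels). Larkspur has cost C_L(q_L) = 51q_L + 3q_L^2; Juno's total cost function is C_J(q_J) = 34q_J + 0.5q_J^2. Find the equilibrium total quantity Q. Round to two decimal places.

27.48

Larkspur's profit: π_L = (108 - Q)q_L - (51q_L + 3q_L²). Setting ∂π_L/∂q_L = 0: 57 - 8q_L - (q_J) = 0.
Juno's profit: π_J = (108 - Q)q_J - (34q_J + (1/2)q_J²). Setting ∂π_J/∂q_J = 0: 74 - 3q_J - (q_L) = 0.
Best responses: q_L = (57 - q_J)/8, q_J = (74 - q_L)/3.
Solving the pair: q_L = 97/23, q_J = 535/23.
Total output Q = 97/23 + 535/23 = 632/23.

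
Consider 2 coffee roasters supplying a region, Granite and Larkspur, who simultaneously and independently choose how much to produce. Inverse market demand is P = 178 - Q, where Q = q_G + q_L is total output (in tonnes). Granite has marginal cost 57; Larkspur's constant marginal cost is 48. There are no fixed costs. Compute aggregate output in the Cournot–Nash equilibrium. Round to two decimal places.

83.67

Granite's profit: π_G = (178 - Q)q_G - (57q_G). Setting ∂π_G/∂q_G = 0: 121 - 2q_G - (q_L) = 0.
Larkspur's profit: π_L = (178 - Q)q_L - (48q_L). Setting ∂π_L/∂q_L = 0: 130 - 2q_L - (q_G) = 0.
Rearranging gives the reaction functions q_G = (121 - q_L)/2 and q_L = (130 - q_G)/2.
Solving the pair: q_G = 112/3, q_L = 139/3.
Total output Q = 112/3 + 139/3 = 251/3.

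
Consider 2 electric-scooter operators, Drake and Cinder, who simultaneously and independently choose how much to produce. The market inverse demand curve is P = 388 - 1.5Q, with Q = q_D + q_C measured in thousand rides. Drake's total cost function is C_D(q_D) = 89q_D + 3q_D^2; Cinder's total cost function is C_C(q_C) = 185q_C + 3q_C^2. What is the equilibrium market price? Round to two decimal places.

316.29

Drake's profit: π_D = (388 - 1.5Q)q_D - (89q_D + 3q_D²). Setting ∂π_D/∂q_D = 0: 299 - 9q_D - (3/2)(q_C) = 0.
Cinder's profit: π_C = (388 - 1.5Q)q_C - (185q_C + 3q_C²). Setting ∂π_C/∂q_C = 0: 203 - 9q_C - (3/2)(q_D) = 0.
So q_D = (299 - (3/2)q_C)/9 and q_C = (203 - (3/2)q_D)/9.
Substituting one into the other gives q_D = 30.3048 and q_C = 1838/105.
Total output Q = 1004/21, so price P = 388 - (3/2)·(1004/21) = 316.2857.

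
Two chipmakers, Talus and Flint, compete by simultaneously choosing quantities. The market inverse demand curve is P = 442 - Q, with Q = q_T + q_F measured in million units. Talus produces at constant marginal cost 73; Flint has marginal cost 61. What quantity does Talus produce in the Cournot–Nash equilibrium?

Talus's profit: π_T = (442 - Q)q_T - (73q_T). Setting ∂π_T/∂q_T = 0: 369 - 2q_T - (q_F) = 0.
Flint's first-order condition: 381 - 2q_F - (q_T) = 0.
Best responses: q_T = (369 - q_F)/2, q_F = (381 - q_T)/2.
Solving the pair: q_T = 119, q_F = 131.

119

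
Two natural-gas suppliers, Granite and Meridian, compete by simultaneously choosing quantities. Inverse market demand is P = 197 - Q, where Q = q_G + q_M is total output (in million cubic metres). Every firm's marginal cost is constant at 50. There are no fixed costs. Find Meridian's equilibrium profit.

A representative firm's profit is π_i = q_i(197 - Q) - 50q_i.
Setting ∂π_i/∂q_i = 0 with rivals' quantities fixed: 147 - 2q_i - q_j = 0.
By symmetry each firm produces the same amount; substituting q_j = q_i yields q_i = 147/3 = 49.
Price P = 197 - 98 = 99.
Meridian's profit: (99 - 50)·49 = 2401.

2401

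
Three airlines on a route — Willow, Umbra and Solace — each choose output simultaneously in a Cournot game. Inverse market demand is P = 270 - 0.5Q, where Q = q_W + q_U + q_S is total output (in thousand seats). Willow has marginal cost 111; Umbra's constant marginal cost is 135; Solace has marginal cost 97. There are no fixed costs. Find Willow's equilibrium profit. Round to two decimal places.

Willow's profit: π_W = (270 - 0.5Q)q_W - (111q_W). Setting ∂π_W/∂q_W = 0: 159 - q_W - (1/2)(q_U + q_S) = 0.
Umbra's profit: π_U = (270 - 0.5Q)q_U - (135q_U). Setting ∂π_U/∂q_U = 0: 135 - q_U - (1/2)(q_W + q_S) = 0.
Solace's first-order condition: 173 - q_S - (1/2)(q_W + q_U) = 0.
Summing all 3 equations gives 467 − 2Q = 0, hence Q = 467/2.
Back-substituting: q_W = (159 − 467/4)/(1/2) = 169/2, q_U = (135 − 467/4)/(1/2) = 73/2, q_S = (173 − 467/4)/(1/2) = 225/2.
Price P = 270 - (1/2)·(467/2) = 613/4.
Willow's profit: (613/4 - 111)·(169/2) = 3570.1250.

3570.13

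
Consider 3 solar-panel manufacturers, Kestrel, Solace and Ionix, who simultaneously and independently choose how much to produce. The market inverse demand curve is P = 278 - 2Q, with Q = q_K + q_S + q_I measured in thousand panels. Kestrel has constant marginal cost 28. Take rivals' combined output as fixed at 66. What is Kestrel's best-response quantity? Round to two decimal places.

With rivals' combined output fixed at 66, Kestrel's profit is π_K = (278 - 2·66 - 2q_K)q_K - (28q_K) = (146 - 2q_K)q_K - (28q_K).
∂π_K/∂q_K = 118 - 4q_K = 0, so q_K = 59/2.

29.50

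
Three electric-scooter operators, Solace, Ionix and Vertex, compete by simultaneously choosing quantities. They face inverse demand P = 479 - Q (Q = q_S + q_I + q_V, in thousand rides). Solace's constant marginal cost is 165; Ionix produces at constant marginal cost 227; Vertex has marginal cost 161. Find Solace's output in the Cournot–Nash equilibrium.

Solace's profit: π_S = (479 - Q)q_S - (165q_S). Setting ∂π_S/∂q_S = 0: 314 - 2q_S - (q_I + q_V) = 0.
Ionix's profit: π_I = (479 - Q)q_I - (227q_I). Setting ∂π_I/∂q_I = 0: 252 - 2q_I - (q_S + q_V) = 0.
Vertex's profit: π_V = (479 - Q)q_V - (161q_V). Setting ∂π_V/∂q_V = 0: 318 - 2q_V - (q_S + q_I) = 0.
Adding the 3 first-order conditions: 884 − 4Q = 0, so Q = 221.
Back-substituting: q_S = (314 − 221) = 93, q_I = (252 − 221) = 31, q_V = (318 − 221) = 97.

93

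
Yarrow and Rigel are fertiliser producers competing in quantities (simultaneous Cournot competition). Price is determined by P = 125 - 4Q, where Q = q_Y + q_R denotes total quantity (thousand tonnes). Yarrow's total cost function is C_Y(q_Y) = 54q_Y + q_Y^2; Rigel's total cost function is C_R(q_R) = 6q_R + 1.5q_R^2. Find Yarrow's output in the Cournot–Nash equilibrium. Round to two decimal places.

Yarrow's profit: π_Y = (125 - 4Q)q_Y - (54q_Y + q_Y²). Setting ∂π_Y/∂q_Y = 0: 71 - 10q_Y - 4(q_R) = 0.
Rigel's first-order condition: 119 - 11q_R - 4(q_Y) = 0.
Rearranging gives the reaction functions q_Y = (71 - 4q_R)/10 and q_R = (119 - 4q_Y)/11.
Substituting one into the other gives q_Y = 305/94 and q_R = 453/47.

3.24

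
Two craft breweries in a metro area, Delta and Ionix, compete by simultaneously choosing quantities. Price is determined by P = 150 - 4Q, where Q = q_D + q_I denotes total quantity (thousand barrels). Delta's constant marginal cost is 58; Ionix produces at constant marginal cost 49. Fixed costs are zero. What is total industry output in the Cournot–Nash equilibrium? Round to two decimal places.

Delta's profit: π_D = (150 - 4Q)q_D - (58q_D). Setting ∂π_D/∂q_D = 0: 92 - 8q_D - 4(q_I) = 0.
Ionix's first-order condition: 101 - 8q_I - 4(q_D) = 0.
Best responses: q_D = (92 - 4q_I)/8, q_I = (101 - 4q_D)/8.
Substituting one into the other gives q_D = 83/12 and q_I = 55/6.
Total output Q = 83/12 + 55/6 = 193/12.

16.08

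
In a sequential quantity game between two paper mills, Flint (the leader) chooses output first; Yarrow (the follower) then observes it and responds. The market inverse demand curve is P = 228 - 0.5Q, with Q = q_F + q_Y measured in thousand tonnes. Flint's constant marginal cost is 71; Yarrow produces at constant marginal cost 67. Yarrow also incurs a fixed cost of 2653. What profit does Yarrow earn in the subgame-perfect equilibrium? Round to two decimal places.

The follower Yarrow best-responds to any q_F: π_Y = (228 - 0.5Q)q_Y - 67q_Y.
Follower FOC: 161 - (1/2)q_F - q_Y = 0, so q_Y(q_F) = (161 - (1/2)q_F).
The leader anticipates this reaction. Substituting into P = 228 - 0.5Q gives P = 295/2 - (1/4)q_F, so π_F = (295/2 - (1/4)q_F)q_F - 71q_F.
Leader FOC: 153/2 - (1/2)q_F = 0, so q_F = 153.
Then q_Y = (161 - (1/2)·153) = 169/2.
Price P = 228 - (1/2)·(475/2) = 437/4.
Yarrow's profit: (437/4 - 67)·(169/2) - 2653 = 917.1250.

917.13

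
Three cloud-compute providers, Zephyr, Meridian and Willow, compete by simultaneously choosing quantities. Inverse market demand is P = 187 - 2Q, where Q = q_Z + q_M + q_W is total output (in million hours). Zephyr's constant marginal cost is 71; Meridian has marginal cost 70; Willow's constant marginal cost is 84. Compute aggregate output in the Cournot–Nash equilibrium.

Zephyr's profit: π_Z = (187 - 2Q)q_Z - (71q_Z). Setting ∂π_Z/∂q_Z = 0: 116 - 4q_Z - 2(q_M + q_W) = 0.
Meridian's first-order condition: 117 - 4q_M - 2(q_Z + q_W) = 0.
Willow's first-order condition: 103 - 4q_W - 2(q_Z + q_M) = 0.
Summing all 3 equations gives 336 − 8Q = 0, hence Q = 42.
Back-substituting: q_Z = (116 − 84)/2 = 16, q_M = (117 − 84)/2 = 33/2, q_W = (103 − 84)/2 = 19/2.
Total output Q = 16 + 33/2 + 19/2 = 42.

42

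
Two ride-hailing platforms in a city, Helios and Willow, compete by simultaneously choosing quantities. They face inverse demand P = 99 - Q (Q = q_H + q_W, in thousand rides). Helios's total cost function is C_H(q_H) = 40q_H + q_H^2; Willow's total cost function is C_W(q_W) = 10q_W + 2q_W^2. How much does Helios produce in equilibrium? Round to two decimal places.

11.52

Helios's profit: π_H = (99 - Q)q_H - (40q_H + q_H²). Setting ∂π_H/∂q_H = 0: 59 - 4q_H - (q_W) = 0.
Willow's profit: π_W = (99 - Q)q_W - (10q_W + 2q_W²). Setting ∂π_W/∂q_W = 0: 89 - 6q_W - (q_H) = 0.
Rearranging gives the reaction functions q_H = (59 - q_W)/4 and q_W = (89 - q_H)/6.
Solving the pair: q_H = 265/23, q_W = 297/23.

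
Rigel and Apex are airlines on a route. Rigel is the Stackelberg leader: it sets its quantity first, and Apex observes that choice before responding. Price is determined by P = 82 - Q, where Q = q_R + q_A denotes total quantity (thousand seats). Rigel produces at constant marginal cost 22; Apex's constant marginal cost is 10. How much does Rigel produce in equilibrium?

24

The follower Apex best-responds to any q_R: π_A = (82 - Q)q_A - 10q_A.
Follower FOC: 72 - q_R - 2q_A = 0, so q_A(q_R) = (72 - q_R)/2.
Rigel substitutes q_A(q_R) into its own profit: π_R = q_R(82 - q_R - (72 - q_R)/2) - 22q_R = (46 - (1/2)q_R)q_R - 22q_R.
The leader's first-order condition 24 - q_R = 0 yields q_R = 24.
Then q_A = (72 - 24)/2 = 24.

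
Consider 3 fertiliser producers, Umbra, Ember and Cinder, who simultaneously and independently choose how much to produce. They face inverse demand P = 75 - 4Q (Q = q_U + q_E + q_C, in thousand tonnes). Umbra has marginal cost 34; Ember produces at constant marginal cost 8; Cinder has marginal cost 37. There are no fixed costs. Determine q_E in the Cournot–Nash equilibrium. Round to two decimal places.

7.63

Umbra's profit: π_U = (75 - 4Q)q_U - (34q_U). Setting ∂π_U/∂q_U = 0: 41 - 8q_U - 4(q_E + q_C) = 0.
Ember's profit: π_E = (75 - 4Q)q_E - (8q_E). Setting ∂π_E/∂q_E = 0: 67 - 8q_E - 4(q_U + q_C) = 0.
Cinder's profit: π_C = (75 - 4Q)q_C - (37q_C). Setting ∂π_C/∂q_C = 0: 38 - 8q_C - 4(q_U + q_E) = 0.
Adding the 3 conditions: 146 − 8Q − 8Q = 0, i.e. Q = 73/8.
Back-substituting: q_U = (41 − 73/2)/4 = 9/8, q_E = (67 − 73/2)/4 = 61/8, q_C = (38 − 73/2)/4 = 3/8.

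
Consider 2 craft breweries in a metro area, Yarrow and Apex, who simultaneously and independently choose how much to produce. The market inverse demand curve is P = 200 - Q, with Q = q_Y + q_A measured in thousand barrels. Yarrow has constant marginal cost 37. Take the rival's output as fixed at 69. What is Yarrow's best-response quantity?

With the rival's output fixed at 69, Yarrow's profit is π_Y = (200 - 69 - q_Y)q_Y - (37q_Y) = (131 - q_Y)q_Y - (37q_Y).
∂π_Y/∂q_Y = 94 - 2q_Y = 0, so q_Y = 47.

47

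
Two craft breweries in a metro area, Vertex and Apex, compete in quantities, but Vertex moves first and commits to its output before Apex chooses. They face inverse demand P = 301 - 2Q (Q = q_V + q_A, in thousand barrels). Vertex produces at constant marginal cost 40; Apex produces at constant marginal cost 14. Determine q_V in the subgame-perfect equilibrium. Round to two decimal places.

58.75

Solve by backward induction. Given q_V, the follower Apex maximises π_A = (301 - 2q_V - 2q_A)q_A - 14q_A.
Setting the follower's marginal profit to zero, 287 - 2q_V - 4q_A = 0, i.e. q_A = (287 - 2q_V)/4.
Vertex substitutes q_A(q_V) into its own profit: π_V = q_V(301 - 2q_V - (287 - 2q_V)/2) - 40q_V = (315/2 - q_V)q_V - 40q_V.
The leader's first-order condition 235/2 - 2q_V = 0 yields q_V = 235/4.
Then q_A = (287 - 2·(235/4))/4 = 339/8.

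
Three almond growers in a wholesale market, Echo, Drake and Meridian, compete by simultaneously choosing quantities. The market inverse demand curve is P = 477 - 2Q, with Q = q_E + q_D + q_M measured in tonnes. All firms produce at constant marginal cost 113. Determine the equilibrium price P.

204

A representative firm's profit is π_i = q_i(477 - 2Q) - 113q_i.
Setting ∂π_i/∂q_i = 0 with rivals' quantities fixed: 364 - 4q_i - 2·Σ_{j≠i} q_j = 0.
By symmetry each firm produces the same amount; substituting Σ_{j≠i} q_j = 2q_i yields q_i = 364/8 = 91/2.
Total output Q = 273/2, so price P = 477 - 2·(273/2) = 204.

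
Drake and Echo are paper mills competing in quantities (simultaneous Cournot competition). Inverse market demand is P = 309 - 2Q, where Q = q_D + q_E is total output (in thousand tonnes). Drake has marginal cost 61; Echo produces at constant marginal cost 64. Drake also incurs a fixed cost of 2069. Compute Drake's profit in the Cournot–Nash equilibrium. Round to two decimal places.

1431.06

Drake's profit: π_D = (309 - 2Q)q_D - (61q_D). Setting ∂π_D/∂q_D = 0: 248 - 4q_D - 2(q_E) = 0.
Echo's profit: π_E = (309 - 2Q)q_E - (64q_E). Setting ∂π_E/∂q_E = 0: 245 - 4q_E - 2(q_D) = 0.
Best responses: q_D = (248 - 2q_E)/4, q_E = (245 - 2q_D)/4.
Substituting one into the other gives q_D = 251/6 and q_E = 121/3.
Price P = 309 - 2·(493/6) = 434/3.
Drake's profit: (434/3 - 61)·(251/6) - 2069 = 1431.0556.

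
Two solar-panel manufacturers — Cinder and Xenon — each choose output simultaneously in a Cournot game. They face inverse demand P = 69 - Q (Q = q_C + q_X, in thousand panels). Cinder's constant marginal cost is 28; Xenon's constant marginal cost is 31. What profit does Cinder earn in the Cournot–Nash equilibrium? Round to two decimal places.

215.11

Cinder's profit: π_C = (69 - Q)q_C - (28q_C). Setting ∂π_C/∂q_C = 0: 41 - 2q_C - (q_X) = 0.
Xenon's profit: π_X = (69 - Q)q_X - (31q_X). Setting ∂π_X/∂q_X = 0: 38 - 2q_X - (q_C) = 0.
Rearranging gives the reaction functions q_C = (41 - q_X)/2 and q_X = (38 - q_C)/2.
Solving the pair: q_C = 44/3, q_X = 35/3.
Price P = 69 - 79/3 = 128/3.
Cinder's profit: (128/3 - 28)·(44/3) = 1936/9.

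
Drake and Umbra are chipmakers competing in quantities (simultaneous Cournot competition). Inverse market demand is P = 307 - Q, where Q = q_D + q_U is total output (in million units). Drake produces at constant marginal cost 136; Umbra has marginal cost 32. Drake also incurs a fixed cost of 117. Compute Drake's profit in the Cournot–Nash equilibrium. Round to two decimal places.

381.78

Drake's profit: π_D = (307 - Q)q_D - (136q_D). Setting ∂π_D/∂q_D = 0: 171 - 2q_D - (q_U) = 0.
Umbra's profit: π_U = (307 - Q)q_U - (32q_U). Setting ∂π_U/∂q_U = 0: 275 - 2q_U - (q_D) = 0.
Best responses: q_D = (171 - q_U)/2, q_U = (275 - q_D)/2.
Substituting one into the other gives q_D = 67/3 and q_U = 379/3.
Price P = 307 - 446/3 = 475/3.
Drake's profit: (475/3 - 136)·(67/3) - 117 = 381.7778.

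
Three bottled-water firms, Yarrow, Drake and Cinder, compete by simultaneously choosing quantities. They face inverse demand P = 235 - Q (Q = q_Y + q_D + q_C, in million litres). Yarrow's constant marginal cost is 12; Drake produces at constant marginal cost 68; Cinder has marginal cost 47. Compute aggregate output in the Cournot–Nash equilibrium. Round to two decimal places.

Yarrow's profit: π_Y = (235 - Q)q_Y - (12q_Y). Setting ∂π_Y/∂q_Y = 0: 223 - 2q_Y - (q_D + q_C) = 0.
Drake's first-order condition: 167 - 2q_D - (q_Y + q_C) = 0.
Cinder's first-order condition: 188 - 2q_C - (q_Y + q_D) = 0.
Adding the 3 first-order conditions: 578 − 4Q = 0, so Q = 289/2.
Back-substituting: q_Y = (223 − 289/2) = 157/2, q_D = (167 − 289/2) = 45/2, q_C = (188 − 289/2) = 87/2.
Total output Q = 157/2 + 45/2 + 87/2 = 289/2.

144.50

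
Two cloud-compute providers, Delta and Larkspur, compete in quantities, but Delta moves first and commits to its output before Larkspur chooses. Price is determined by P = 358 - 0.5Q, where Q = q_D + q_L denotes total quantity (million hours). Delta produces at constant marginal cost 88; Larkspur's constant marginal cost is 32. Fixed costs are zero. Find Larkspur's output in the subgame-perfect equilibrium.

Solve by backward induction. Given q_D, the follower Larkspur maximises π_L = (358 - (1/2)q_D - (1/2)q_L)q_L - 32q_L.
∂π_L/∂q_L = 326 - (1/2)q_D - q_L = 0 gives the reaction function q_L = (326 - (1/2)q_D).
Delta substitutes q_L(q_D) into its own profit: π_D = q_D(358 - (1/2)q_D - (326 - (1/2)q_D)/2) - 88q_D = (195 - (1/4)q_D)q_D - 88q_D.
Leader FOC: 107 - (1/2)q_D = 0, so q_D = 214.
Then q_L = (326 - (1/2)·214) = 219.

219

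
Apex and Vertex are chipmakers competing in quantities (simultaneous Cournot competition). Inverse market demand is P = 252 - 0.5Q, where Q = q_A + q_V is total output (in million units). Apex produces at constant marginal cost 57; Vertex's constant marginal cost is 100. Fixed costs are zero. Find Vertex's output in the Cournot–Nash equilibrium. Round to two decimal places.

Apex's profit: π_A = (252 - 0.5Q)q_A - (57q_A). Setting ∂π_A/∂q_A = 0: 195 - q_A - (1/2)(q_V) = 0.
Vertex's profit: π_V = (252 - 0.5Q)q_V - (100q_V). Setting ∂π_V/∂q_V = 0: 152 - q_V - (1/2)(q_A) = 0.
So q_A = (195 - (1/2)q_V) and q_V = (152 - (1/2)q_A).
Substituting one into the other gives q_A = 476/3 and q_V = 218/3.

72.67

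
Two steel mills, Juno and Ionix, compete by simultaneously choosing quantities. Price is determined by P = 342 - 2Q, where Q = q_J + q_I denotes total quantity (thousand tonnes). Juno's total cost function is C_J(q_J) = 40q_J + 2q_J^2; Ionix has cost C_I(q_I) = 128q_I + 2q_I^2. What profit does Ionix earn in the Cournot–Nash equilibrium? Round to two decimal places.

1364.07

Juno's profit: π_J = (342 - 2Q)q_J - (40q_J + 2q_J²). Setting ∂π_J/∂q_J = 0: 302 - 8q_J - 2(q_I) = 0.
Ionix's profit: π_I = (342 - 2Q)q_I - (128q_I + 2q_I²). Setting ∂π_I/∂q_I = 0: 214 - 8q_I - 2(q_J) = 0.
Best responses: q_J = (302 - 2q_I)/8, q_I = (214 - 2q_J)/8.
Substituting one into the other gives q_J = 497/15 and q_I = 277/15.
Price P = 342 - 2·(258/5) = 1194/5.
Ionix's profit: (1194/5)·(277/15) - 128·(277/15) - 2(277/15)² = 1364.0711.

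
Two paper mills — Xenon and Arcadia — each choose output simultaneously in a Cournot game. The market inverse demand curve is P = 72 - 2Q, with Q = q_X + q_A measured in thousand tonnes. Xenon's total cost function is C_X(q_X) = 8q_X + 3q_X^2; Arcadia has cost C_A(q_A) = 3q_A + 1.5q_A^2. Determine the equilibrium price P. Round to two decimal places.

Xenon's profit: π_X = (72 - 2Q)q_X - (8q_X + 3q_X²). Setting ∂π_X/∂q_X = 0: 64 - 10q_X - 2(q_A) = 0.
Arcadia's first-order condition: 69 - 7q_A - 2(q_X) = 0.
Best responses: q_X = (64 - 2q_A)/10, q_A = (69 - 2q_X)/7.
Substituting one into the other gives q_X = 155/33 and q_A = 281/33.
Total output Q = 436/33, so price P = 72 - 2·(436/33) = 1504/33.

45.58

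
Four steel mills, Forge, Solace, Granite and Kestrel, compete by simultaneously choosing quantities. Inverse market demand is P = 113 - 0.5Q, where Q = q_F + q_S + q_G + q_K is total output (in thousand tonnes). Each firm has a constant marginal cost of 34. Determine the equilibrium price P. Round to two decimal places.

49.80

Each firm earns π_i = (113 - 0.5Q)q_i - 34q_i.
First-order condition (treating rivals' output as given): 79 - q_i - (1/2)·Σ_{j≠i} q_j = 0.
By symmetry each firm produces the same amount; substituting Σ_{j≠i} q_j = 3q_i yields q_i = 79/(5/2) = 158/5.
Total output Q = 632/5, so price P = 113 - (1/2)·(632/5) = 249/5.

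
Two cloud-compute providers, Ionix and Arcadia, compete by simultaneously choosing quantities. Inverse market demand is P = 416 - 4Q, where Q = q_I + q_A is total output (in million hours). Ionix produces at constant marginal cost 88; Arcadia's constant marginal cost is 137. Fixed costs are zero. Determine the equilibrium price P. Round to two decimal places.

213.67

Ionix's profit: π_I = (416 - 4Q)q_I - (88q_I). Setting ∂π_I/∂q_I = 0: 328 - 8q_I - 4(q_A) = 0.
Arcadia's profit: π_A = (416 - 4Q)q_A - (137q_A). Setting ∂π_A/∂q_A = 0: 279 - 8q_A - 4(q_I) = 0.
Rearranging gives the reaction functions q_I = (328 - 4q_A)/8 and q_A = (279 - 4q_I)/8.
Substituting one into the other gives q_I = 377/12 and q_A = 115/6.
Total output Q = 607/12, so price P = 416 - 4·(607/12) = 641/3.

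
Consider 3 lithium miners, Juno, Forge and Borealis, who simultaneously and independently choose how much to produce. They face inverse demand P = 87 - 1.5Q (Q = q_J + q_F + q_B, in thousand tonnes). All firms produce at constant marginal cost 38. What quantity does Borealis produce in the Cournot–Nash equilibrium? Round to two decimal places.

A representative firm's profit is π_i = q_i(87 - 1.5Q) - 38q_i.
Setting ∂π_i/∂q_i = 0 with rivals' quantities fixed: 49 - 3q_i - (3/2)·Σ_{j≠i} q_j = 0.
By symmetry each firm produces the same amount; substituting Σ_{j≠i} q_j = 2q_i yields q_i = 49/6.

8.17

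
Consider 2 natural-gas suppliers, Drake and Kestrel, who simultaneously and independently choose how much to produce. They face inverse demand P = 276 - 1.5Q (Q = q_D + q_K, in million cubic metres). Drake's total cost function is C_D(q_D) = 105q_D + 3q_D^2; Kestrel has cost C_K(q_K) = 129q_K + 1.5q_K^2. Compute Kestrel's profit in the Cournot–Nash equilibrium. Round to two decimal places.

Drake's profit: π_D = (276 - 1.5Q)q_D - (105q_D + 3q_D²). Setting ∂π_D/∂q_D = 0: 171 - 9q_D - (3/2)(q_K) = 0.
Kestrel's profit: π_K = (276 - 1.5Q)q_K - (129q_K + (3/2)q_K²). Setting ∂π_K/∂q_K = 0: 147 - 6q_K - (3/2)(q_D) = 0.
Best responses: q_D = (171 - (3/2)q_K)/9, q_K = (147 - (3/2)q_D)/6.
Solving the pair: q_D = 358/23, q_K = 474/23.
Price P = 276 - (3/2)·(832/23) = 221.7391.
Kestrel's profit: 221.7391·(474/23) - 129·(474/23) - (3/2)(474/23)² = 1274.1550.

1274.16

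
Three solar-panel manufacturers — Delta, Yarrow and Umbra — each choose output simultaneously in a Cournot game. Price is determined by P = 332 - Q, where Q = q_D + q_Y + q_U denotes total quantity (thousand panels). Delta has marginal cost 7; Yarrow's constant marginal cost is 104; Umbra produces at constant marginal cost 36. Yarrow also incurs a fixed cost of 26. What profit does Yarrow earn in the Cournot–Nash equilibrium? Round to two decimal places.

222.06

Delta's profit: π_D = (332 - Q)q_D - (7q_D). Setting ∂π_D/∂q_D = 0: 325 - 2q_D - (q_Y + q_U) = 0.
Yarrow's first-order condition: 228 - 2q_Y - (q_D + q_U) = 0.
Umbra's first-order condition: 296 - 2q_U - (q_D + q_Y) = 0.
Adding the 3 conditions: 849 − 2Q − 2Q = 0, i.e. Q = 849/4.
Back-substituting: q_D = (325 − 849/4) = 451/4, q_Y = (228 − 849/4) = 63/4, q_U = (296 − 849/4) = 335/4.
Price P = 332 - 849/4 = 479/4.
Yarrow's profit: (479/4 - 104)·(63/4) - 26 = 222.0625.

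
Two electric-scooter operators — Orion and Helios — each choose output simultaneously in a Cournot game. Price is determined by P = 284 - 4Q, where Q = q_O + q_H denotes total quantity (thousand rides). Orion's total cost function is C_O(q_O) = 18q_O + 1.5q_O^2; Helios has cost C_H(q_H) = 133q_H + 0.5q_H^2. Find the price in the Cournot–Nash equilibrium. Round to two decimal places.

168.96

Orion's profit: π_O = (284 - 4Q)q_O - (18q_O + (3/2)q_O²). Setting ∂π_O/∂q_O = 0: 266 - 11q_O - 4(q_H) = 0.
Helios's first-order condition: 151 - 9q_H - 4(q_O) = 0.
Best responses: q_O = (266 - 4q_H)/11, q_H = (151 - 4q_O)/9.
Solving the pair: q_O = 1790/83, q_H = 597/83.
Total output Q = 28.7590, so price P = 284 - 4·28.7590 = 168.9639.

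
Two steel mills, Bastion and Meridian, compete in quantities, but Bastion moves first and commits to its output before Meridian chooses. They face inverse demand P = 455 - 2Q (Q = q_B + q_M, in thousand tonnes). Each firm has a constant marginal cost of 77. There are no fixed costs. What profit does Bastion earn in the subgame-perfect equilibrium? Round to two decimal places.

8930.25

The follower Meridian best-responds to any q_B: π_M = (455 - 2Q)q_M - 77q_M.
∂π_M/∂q_M = 378 - 2q_B - 4q_M = 0 gives the reaction function q_M = (378 - 2q_B)/4.
The leader anticipates this reaction. Substituting into P = 455 - 2Q gives P = 266 - q_B, so π_B = (266 - q_B)q_B - 77q_B.
Leader FOC: 189 - 2q_B = 0, so q_B = 189/2.
Then q_M = (378 - 2·(189/2))/4 = 189/4.
Price P = 455 - 2·(567/4) = 343/2.
Bastion's profit: (343/2 - 77)·(189/2) = 8930.2500.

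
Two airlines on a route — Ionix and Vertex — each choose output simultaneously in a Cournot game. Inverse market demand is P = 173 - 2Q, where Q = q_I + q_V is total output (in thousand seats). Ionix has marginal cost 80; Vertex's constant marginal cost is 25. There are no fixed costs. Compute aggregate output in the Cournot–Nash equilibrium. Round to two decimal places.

40.17

Ionix's profit: π_I = (173 - 2Q)q_I - (80q_I). Setting ∂π_I/∂q_I = 0: 93 - 4q_I - 2(q_V) = 0.
Vertex's first-order condition: 148 - 4q_V - 2(q_I) = 0.
So q_I = (93 - 2q_V)/4 and q_V = (148 - 2q_I)/4.
Solving the pair: q_I = 19/3, q_V = 203/6.
Total output Q = 19/3 + 203/6 = 241/6.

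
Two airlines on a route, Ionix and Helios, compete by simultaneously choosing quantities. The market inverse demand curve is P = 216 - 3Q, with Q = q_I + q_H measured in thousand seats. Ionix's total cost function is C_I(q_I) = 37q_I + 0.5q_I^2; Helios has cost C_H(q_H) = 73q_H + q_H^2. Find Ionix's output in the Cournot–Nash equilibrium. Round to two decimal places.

Ionix's profit: π_I = (216 - 3Q)q_I - (37q_I + (1/2)q_I²). Setting ∂π_I/∂q_I = 0: 179 - 7q_I - 3(q_H) = 0.
Helios's profit: π_H = (216 - 3Q)q_H - (73q_H + q_H²). Setting ∂π_H/∂q_H = 0: 143 - 8q_H - 3(q_I) = 0.
So q_I = (179 - 3q_H)/7 and q_H = (143 - 3q_I)/8.
Solving the pair: q_I = 1003/47, q_H = 464/47.

21.34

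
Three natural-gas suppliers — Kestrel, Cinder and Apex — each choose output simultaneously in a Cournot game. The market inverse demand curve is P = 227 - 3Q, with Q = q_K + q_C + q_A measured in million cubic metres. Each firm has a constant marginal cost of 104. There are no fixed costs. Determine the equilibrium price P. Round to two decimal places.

A representative firm's profit is π_i = q_i(227 - 3Q) - 104q_i.
Setting ∂π_i/∂q_i = 0 with rivals' quantities fixed: 123 - 6q_i - 3·Σ_{j≠i} q_j = 0.
By symmetry each firm produces the same amount; substituting Σ_{j≠i} q_j = 2q_i yields q_i = 123/12 = 41/4.
Total output Q = 123/4, so price P = 227 - 3·(123/4) = 539/4.

134.75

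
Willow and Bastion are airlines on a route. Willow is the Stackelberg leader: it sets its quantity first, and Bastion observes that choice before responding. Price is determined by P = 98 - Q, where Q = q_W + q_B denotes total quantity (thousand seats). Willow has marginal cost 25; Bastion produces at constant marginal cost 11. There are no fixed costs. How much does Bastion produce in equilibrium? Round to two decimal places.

28.75

Solve by backward induction. Given q_W, the follower Bastion maximises π_B = (98 - q_W - q_B)q_B - 11q_B.
Setting the follower's marginal profit to zero, 87 - q_W - 2q_B = 0, i.e. q_B = (87 - q_W)/2.
The leader anticipates this reaction. Substituting into P = 98 - Q gives P = 109/2 - (1/2)q_W, so π_W = (109/2 - (1/2)q_W)q_W - 25q_W.
Maximising: ∂π_W/∂q_W = 59/2 - q_W = 0, giving q_W = 59/2.
Then q_B = (87 - 59/2)/2 = 115/4.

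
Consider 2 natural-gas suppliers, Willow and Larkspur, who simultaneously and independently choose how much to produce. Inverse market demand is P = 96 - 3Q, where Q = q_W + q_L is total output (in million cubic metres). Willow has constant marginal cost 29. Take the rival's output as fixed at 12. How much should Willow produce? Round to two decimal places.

With the rival's output fixed at 12, Willow's profit is π_W = (96 - 3·12 - 3q_W)q_W - (29q_W) = (60 - 3q_W)q_W - (29q_W).
∂π_W/∂q_W = 31 - 6q_W = 0, so q_W = 31/6.

5.17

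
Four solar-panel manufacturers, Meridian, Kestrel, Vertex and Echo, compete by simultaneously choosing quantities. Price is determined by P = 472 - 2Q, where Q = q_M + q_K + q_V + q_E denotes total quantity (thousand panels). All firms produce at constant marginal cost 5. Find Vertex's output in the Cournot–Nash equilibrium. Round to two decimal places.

A representative firm's profit is π_i = q_i(472 - 2Q) - 5q_i.
Setting ∂π_i/∂q_i = 0 with rivals' quantities fixed: 467 - 4q_i - 2·Σ_{j≠i} q_j = 0.
By symmetry each firm produces the same amount; substituting Σ_{j≠i} q_j = 3q_i yields q_i = 467/10.

46.70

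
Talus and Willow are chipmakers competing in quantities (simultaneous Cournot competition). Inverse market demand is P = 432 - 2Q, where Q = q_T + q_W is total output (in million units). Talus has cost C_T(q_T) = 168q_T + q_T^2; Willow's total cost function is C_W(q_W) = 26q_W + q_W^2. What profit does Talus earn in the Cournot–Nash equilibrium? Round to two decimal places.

Talus's profit: π_T = (432 - 2Q)q_T - (168q_T + q_T²). Setting ∂π_T/∂q_T = 0: 264 - 6q_T - 2(q_W) = 0.
Willow's first-order condition: 406 - 6q_W - 2(q_T) = 0.
Best responses: q_T = (264 - 2q_W)/6, q_W = (406 - 2q_T)/6.
Solving the pair: q_T = 193/8, q_W = 477/8.
Price P = 432 - 2·(335/4) = 529/2.
Talus's profit: (529/2)·(193/8) - 168·(193/8) - (193/8)² = 1746.0469.

1746.05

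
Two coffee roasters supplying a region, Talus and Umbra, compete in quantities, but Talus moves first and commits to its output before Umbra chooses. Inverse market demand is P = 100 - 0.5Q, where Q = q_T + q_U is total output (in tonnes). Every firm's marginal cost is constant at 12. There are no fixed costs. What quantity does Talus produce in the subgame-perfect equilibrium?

The follower Umbra best-responds to any q_T: π_U = (100 - 0.5Q)q_U - 12q_U.
Setting the follower's marginal profit to zero, 88 - (1/2)q_T - q_U = 0, i.e. q_U = (88 - (1/2)q_T).
Talus substitutes q_U(q_T) into its own profit: π_T = q_T(100 - (1/2)q_T - (88 - (1/2)q_T)/2) - 12q_T = (56 - (1/4)q_T)q_T - 12q_T.
Maximising: ∂π_T/∂q_T = 44 - (1/2)q_T = 0, giving q_T = 88.
Then q_U = (88 - (1/2)·88) = 44.

88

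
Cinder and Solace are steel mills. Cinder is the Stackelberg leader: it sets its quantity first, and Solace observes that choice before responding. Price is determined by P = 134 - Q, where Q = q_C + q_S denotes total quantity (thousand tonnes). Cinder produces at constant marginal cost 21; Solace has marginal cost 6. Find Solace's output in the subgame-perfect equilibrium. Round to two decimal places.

The follower Solace best-responds to any q_C: π_S = (134 - Q)q_S - 6q_S.
Setting the follower's marginal profit to zero, 128 - q_C - 2q_S = 0, i.e. q_S = (128 - q_C)/2.
The leader anticipates this reaction. Substituting into P = 134 - Q gives P = 70 - (1/2)q_C, so π_C = (70 - (1/2)q_C)q_C - 21q_C.
Leader FOC: 49 - q_C = 0, so q_C = 49.
Then q_S = (128 - 49)/2 = 79/2.

39.50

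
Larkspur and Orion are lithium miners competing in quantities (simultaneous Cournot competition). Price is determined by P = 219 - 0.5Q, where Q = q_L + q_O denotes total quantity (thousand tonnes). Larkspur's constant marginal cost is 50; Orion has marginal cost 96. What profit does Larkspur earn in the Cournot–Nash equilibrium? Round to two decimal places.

10272.22

Larkspur's profit: π_L = (219 - 0.5Q)q_L - (50q_L). Setting ∂π_L/∂q_L = 0: 169 - q_L - (1/2)(q_O) = 0.
Orion's first-order condition: 123 - q_O - (1/2)(q_L) = 0.
Rearranging gives the reaction functions q_L = (169 - (1/2)q_O) and q_O = (123 - (1/2)q_L).
Substituting one into the other gives q_L = 430/3 and q_O = 154/3.
Price P = 219 - (1/2)·(584/3) = 365/3.
Larkspur's profit: (365/3 - 50)·(430/3) = 10272.2222.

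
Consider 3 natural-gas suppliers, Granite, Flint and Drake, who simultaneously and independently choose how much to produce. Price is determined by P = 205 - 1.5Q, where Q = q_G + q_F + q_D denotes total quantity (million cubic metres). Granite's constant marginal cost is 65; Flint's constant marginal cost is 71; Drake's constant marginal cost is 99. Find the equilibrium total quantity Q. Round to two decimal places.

Granite's profit: π_G = (205 - 1.5Q)q_G - (65q_G). Setting ∂π_G/∂q_G = 0: 140 - 3q_G - (3/2)(q_F + q_D) = 0.
Flint's profit: π_F = (205 - 1.5Q)q_F - (71q_F). Setting ∂π_F/∂q_F = 0: 134 - 3q_F - (3/2)(q_G + q_D) = 0.
Drake's first-order condition: 106 - 3q_D - (3/2)(q_G + q_F) = 0.
Adding the 3 first-order conditions: 380 − 6Q = 0, so Q = 190/3.
Back-substituting: q_G = (140 − 95)/(3/2) = 30, q_F = (134 − 95)/(3/2) = 26, q_D = (106 − 95)/(3/2) = 22/3.
Total output Q = 30 + 26 + 22/3 = 190/3.

63.33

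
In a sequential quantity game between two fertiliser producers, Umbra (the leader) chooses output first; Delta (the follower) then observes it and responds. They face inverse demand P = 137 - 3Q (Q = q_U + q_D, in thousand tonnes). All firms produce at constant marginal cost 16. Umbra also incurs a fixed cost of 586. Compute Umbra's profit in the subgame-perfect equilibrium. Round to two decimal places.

The follower Delta best-responds to any q_U: π_D = (137 - 3Q)q_D - 16q_D.
Follower FOC: 121 - 3q_U - 6q_D = 0, so q_D(q_U) = (121 - 3q_U)/6.
Umbra substitutes q_D(q_U) into its own profit: π_U = q_U(137 - 3q_U - (121 - 3q_U)/2) - 16q_U = (153/2 - (3/2)q_U)q_U - 16q_U.
Maximising: ∂π_U/∂q_U = 121/2 - 3q_U = 0, giving q_U = 121/6.
Then q_D = (121 - 3·(121/6))/6 = 121/12.
Price P = 137 - 3·(121/4) = 185/4.
Umbra's profit: (185/4 - 16)·(121/6) - 586 = 577/24.

24.04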